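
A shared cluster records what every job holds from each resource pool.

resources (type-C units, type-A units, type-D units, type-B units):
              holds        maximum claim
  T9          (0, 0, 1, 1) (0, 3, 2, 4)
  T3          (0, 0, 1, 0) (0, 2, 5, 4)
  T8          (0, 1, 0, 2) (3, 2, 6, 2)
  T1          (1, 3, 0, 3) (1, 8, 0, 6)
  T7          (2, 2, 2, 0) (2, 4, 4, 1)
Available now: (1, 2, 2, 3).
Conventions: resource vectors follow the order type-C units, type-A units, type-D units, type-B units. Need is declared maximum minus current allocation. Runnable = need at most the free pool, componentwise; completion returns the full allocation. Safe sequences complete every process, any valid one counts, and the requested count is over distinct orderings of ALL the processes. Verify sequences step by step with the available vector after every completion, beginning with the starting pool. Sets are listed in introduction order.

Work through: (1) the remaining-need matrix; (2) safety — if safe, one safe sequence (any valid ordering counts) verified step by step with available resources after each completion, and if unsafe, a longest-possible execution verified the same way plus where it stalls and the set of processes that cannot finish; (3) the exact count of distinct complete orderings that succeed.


(1) Remaining need (order type-C units, type-A units, type-D units, type-B units):
  T9: (0, 3, 1, 3)
  T3: (0, 2, 4, 4)
  T8: (3, 1, 6, 0)
  T1: (0, 5, 0, 3)
  T7: (0, 2, 2, 1)
(2) The state is SAFE; one workable sequence: T7, T9, T3, T8, T1.
Key observation: the first exact fit in this order is T7 — it needs (0, 2, 2, 1) with (1, 2, 2, 3) free, meeting a requested resource to the last unit.
Step-by-step check:
  pool = (1, 2, 2, 3)
  T7: need (0, 2, 2, 1) fits (1, 2, 2, 3); releases (2, 2, 2, 0), pool now (3, 4, 4, 3)
  T9: need (0, 3, 1, 3) fits (3, 4, 4, 3); releases (0, 0, 1, 1), pool now (3, 4, 5, 4)
  T3: need (0, 2, 4, 4) fits (3, 4, 5, 4); releases (0, 0, 1, 0), pool now (3, 4, 6, 4)
  T8: need (3, 1, 6, 0) fits (3, 4, 6, 4); releases (0, 1, 0, 2), pool now (3, 5, 6, 6)
  T1: need (0, 5, 0, 3) fits (3, 5, 6, 6); releases (1, 3, 0, 3), pool now (4, 8, 6, 9)
(3) Precisely 1 of the possible complete orderings is a safe sequence.


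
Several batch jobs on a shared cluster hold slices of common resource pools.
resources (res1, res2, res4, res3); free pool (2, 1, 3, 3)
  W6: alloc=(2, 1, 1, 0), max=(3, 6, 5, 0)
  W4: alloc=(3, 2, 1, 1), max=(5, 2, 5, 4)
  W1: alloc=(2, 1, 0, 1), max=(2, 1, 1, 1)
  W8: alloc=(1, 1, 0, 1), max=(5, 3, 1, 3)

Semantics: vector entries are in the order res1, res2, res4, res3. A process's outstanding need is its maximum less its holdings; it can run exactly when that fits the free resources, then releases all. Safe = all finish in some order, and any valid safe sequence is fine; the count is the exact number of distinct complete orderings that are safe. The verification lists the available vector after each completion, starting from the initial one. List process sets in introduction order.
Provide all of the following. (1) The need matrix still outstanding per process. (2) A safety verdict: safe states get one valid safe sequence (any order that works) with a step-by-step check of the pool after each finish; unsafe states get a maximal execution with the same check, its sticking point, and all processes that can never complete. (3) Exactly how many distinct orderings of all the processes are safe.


(1) Outstanding need per process (order res1, res2, res4, res3):
  W6: (1, 5, 4, 0)
  W4: (2, 0, 4, 3)
  W1: (0, 0, 1, 0)
  W8: (4, 2, 1, 2)
(2) UNSAFE.
Key observation: no order helps: past W1, W8, the free pool tops out at (5, 3, 3, 5), below what each blocked process needs in res4.
The run W1, W8 cannot be extended any further. Step-by-step check:
  pool = (2, 1, 3, 3)
  run W1 (needs (0, 0, 1, 0), free (2, 1, 3, 3)); after release of (2, 1, 0, 1) the pool is (4, 2, 3, 4)
  run W8 (needs (4, 2, 1, 2), free (4, 2, 3, 4)); after release of (1, 1, 0, 1) the pool is (5, 3, 3, 5)
  W6 cannot run: need (1, 5, 4, 0) vs free (5, 3, 3, 5) (insufficient res2 and res4)
  W4 cannot run: need (2, 0, 4, 3) vs free (5, 3, 3, 5) (insufficient res4)
Never able to finish: W6 and W4.
(3) Exactly 0 of the possible complete orderings are safe sequences.


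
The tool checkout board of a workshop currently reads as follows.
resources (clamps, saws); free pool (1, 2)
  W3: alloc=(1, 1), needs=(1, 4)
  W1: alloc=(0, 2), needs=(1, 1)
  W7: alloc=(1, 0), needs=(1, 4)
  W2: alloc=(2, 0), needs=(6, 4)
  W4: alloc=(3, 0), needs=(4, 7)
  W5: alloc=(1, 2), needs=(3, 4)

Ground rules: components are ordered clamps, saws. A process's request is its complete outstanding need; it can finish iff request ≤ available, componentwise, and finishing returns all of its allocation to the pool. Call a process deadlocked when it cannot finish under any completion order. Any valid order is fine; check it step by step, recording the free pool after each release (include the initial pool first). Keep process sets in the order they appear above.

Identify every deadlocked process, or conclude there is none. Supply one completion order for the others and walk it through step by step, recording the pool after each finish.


Nothing here is deadlocked.
Key observation: the pool covers W1 at once, and every later process fits after earlier releases.
A valid finishing order for the others: W1, W3, W7, W5, W4, W2. Check, step by step:
  pool = (1, 2)
  run W1 (needs (1, 1), free (1, 2)); after release of (0, 2) the pool is (1, 4)
  run W3 (needs (1, 4), free (1, 4)); after release of (1, 1) the pool is (2, 5)
  run W7 (needs (1, 4), free (2, 5)); after release of (1, 0) the pool is (3, 5)
  run W5 (needs (3, 4), free (3, 5)); after release of (1, 2) the pool is (4, 7)
  run W4 (needs (4, 7), free (4, 7)); after release of (3, 0) the pool is (7, 7)
  run W2 (needs (6, 4), free (7, 7)); after release of (2, 0) the pool is (9, 7)


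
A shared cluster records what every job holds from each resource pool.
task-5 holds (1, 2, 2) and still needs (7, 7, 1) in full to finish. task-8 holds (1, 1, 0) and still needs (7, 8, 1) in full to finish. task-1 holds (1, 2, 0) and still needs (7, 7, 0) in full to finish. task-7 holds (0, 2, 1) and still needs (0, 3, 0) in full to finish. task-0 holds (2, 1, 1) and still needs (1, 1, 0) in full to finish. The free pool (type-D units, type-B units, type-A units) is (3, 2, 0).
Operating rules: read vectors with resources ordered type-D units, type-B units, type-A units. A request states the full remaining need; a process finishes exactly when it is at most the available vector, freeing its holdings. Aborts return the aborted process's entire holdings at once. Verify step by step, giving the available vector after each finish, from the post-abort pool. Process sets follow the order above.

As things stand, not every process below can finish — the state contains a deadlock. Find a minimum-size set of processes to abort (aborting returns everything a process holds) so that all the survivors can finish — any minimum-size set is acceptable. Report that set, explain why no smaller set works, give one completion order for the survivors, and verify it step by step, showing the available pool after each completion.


Minimum abort set: task-8 and task-1.
Key observation: aborting task-8 and task-1 returns (2, 3, 0), and task-5 — hopeless before — runs at step 3 with the returned capacity in the pool.
No one abort is enough; case by case: task-5 alone leaves task-8 blocked (short on type-D units and type-B units); task-8 alone leaves task-5 blocked (short on type-D units and type-B units); task-1 alone leaves task-5 blocked (short on type-D units); task-7 alone leaves task-5 blocked (short on type-D units and type-B units); task-0 alone leaves task-5 blocked (short on type-D units and type-B units).
Survivors finish in the order: task-0, task-7, task-5. Check, step by step (pool after the aborts first):
  pool = (5, 5, 0)
  task-0: need (1, 1, 0) fits (5, 5, 0); releases (2, 1, 1), pool now (7, 6, 1)
  task-7: need (0, 3, 0) fits (7, 6, 1); releases (0, 2, 1), pool now (7, 8, 2)
  task-5: need (7, 7, 1) fits (7, 8, 2); releases (1, 2, 2), pool now (8, 10, 4)


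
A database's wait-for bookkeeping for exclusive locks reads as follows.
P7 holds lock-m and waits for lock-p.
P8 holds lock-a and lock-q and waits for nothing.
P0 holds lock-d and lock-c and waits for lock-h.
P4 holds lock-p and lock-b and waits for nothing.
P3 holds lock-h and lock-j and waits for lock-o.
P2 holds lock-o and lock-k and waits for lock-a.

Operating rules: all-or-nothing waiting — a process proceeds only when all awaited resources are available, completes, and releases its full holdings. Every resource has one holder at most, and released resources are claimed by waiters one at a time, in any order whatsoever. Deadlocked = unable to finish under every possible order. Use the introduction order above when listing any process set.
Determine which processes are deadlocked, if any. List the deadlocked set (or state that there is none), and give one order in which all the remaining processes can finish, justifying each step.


No process is deadlocked.
Key observation: there is no circular wait here — follow any chain and it reaches a process that is free to run now.
A valid finishing order for the others: P8, P2, P4, P3, P7, P0.
Check, step by step:
  run P8 (it waits on nothing); releases lock-a and lock-q
  run P2 (all its waits — lock-a — are resolved); releases lock-o and lock-k
  run P4 (it waits on nothing); releases lock-p and lock-b
  run P3 (all its waits — lock-o — are resolved); releases lock-h and lock-j
  run P7 (all its waits — lock-p — are resolved); releases lock-m
  run P0 (all its waits — lock-h — are resolved); releases lock-d and lock-c


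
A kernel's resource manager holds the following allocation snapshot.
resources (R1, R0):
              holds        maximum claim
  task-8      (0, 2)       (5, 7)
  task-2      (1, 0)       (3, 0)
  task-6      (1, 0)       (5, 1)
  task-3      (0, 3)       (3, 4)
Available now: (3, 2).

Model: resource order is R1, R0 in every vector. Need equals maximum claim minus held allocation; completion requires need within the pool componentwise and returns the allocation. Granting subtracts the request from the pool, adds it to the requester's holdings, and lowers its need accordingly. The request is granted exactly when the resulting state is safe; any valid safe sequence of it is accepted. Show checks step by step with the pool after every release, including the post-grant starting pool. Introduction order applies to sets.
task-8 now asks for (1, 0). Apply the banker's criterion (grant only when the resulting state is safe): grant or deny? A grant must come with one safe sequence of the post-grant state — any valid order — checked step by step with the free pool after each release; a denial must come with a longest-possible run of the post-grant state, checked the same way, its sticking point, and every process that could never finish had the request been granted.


DENY. Granting would leave the state unsafe.
Key observation: once task-2, task-3 finish, the pool peaks at (3, 5) — and every remaining process still needs more R1 than that.
Pretend the grant happened; the run task-2, task-3 goes as far as possible. Verifying each step:
  pool = (2, 2)
  task-2: need (2, 0) fits (2, 2); releases (1, 0), pool now (3, 2)
  task-3: need (3, 1) fits (3, 2); releases (0, 3), pool now (3, 5)
  task-8 still needs (4, 5) but only (3, 5) is free — short on R1
  task-6 still needs (4, 1) but only (3, 5) is free — short on R1
Post-grant, the permanently blocked set is task-8 and task-6.


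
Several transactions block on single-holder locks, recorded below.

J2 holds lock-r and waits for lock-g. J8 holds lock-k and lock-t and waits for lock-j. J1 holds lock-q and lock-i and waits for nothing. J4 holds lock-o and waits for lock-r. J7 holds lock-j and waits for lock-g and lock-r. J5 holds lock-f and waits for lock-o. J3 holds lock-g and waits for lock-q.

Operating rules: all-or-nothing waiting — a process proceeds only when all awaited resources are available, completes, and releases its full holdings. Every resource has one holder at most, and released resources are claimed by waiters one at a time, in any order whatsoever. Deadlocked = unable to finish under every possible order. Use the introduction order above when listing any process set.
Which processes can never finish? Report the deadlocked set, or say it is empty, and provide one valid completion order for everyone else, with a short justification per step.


Nothing here is deadlocked.
Key observation: no waiting chain loops back on itself — every chain ends at a process that waits on nothing, so everyone eventually runs.
One completion order for the rest: J1, J3, J2, J7, J8, J4, J5.
Verifying each step:
  J1: no waits; runs immediately, freeing lock-q and lock-i
  run J3 (all its waits — lock-q — are resolved); releases lock-g
  run J2 (all its waits — lock-g — are resolved); releases lock-r
  run J7 (all its waits — lock-g and lock-r — are resolved); releases lock-j
  run J8 (all its waits — lock-j — are resolved); releases lock-k and lock-t
  run J4 (all its waits — lock-r — are resolved); releases lock-o
  run J5 (all its waits — lock-o — are resolved); releases lock-f


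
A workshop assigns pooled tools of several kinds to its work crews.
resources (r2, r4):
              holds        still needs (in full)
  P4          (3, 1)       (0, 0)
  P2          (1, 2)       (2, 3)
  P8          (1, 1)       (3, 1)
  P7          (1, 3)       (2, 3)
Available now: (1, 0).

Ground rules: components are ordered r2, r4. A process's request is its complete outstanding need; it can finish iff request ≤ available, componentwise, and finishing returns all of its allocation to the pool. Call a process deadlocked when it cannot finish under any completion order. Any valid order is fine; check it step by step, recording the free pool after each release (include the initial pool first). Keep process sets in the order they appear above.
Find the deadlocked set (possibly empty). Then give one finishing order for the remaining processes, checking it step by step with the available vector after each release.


Deadlocked set: P2 and P7.
Key observation: no order helps: past P4, P8, the free pool tops out at (5, 2), below what each blocked process needs in r4.
A valid finishing order for the others: P4, P8. Check, step by step:
  pool = (1, 0)
  P4: need (0, 0) fits (1, 0); releases (3, 1), pool now (4, 1)
  P8: need (3, 1) fits (4, 1); releases (1, 1), pool now (5, 2)
The blocked processes can never fit:
  blocked: P2 wants (2, 3), pool (5, 2) — not enough r4
  blocked: P7 wants (2, 3), pool (5, 2) — not enough r4


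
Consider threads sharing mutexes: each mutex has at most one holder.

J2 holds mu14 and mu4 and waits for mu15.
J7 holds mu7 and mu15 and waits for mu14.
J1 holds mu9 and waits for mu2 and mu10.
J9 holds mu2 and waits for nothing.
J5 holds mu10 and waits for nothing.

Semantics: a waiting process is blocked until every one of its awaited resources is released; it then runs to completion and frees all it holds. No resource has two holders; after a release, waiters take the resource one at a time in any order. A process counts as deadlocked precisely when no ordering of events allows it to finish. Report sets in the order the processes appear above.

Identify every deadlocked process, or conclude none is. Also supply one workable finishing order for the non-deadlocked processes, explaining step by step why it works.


The deadlocked set is J2 and J7.
Key observation: along J2 -> J7 -> J2, each member waits on what the next one holds — a deadlock; no other process is dragged down with it.
The rest can finish in the order J9, J5, J1.
Verifying each step:
  run J9 (it waits on nothing); releases mu2
  run J5 (it waits on nothing); releases mu10
  J1 waits on mu2 and mu10 — all released -> runs and releases mu9


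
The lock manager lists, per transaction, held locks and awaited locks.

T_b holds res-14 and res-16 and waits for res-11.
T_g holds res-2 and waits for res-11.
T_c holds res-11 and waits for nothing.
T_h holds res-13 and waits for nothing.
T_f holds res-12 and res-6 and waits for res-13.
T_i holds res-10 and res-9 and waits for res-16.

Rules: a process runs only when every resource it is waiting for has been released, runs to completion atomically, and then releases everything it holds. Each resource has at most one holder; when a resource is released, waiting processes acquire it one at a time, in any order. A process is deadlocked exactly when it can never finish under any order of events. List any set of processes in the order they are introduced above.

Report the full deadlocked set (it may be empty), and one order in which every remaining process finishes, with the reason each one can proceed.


The deadlocked set is empty.
Key observation: no waiting chain loops back on itself — every chain ends at a process that waits on nothing, so everyone eventually runs.
The rest can finish in the order T_h, T_c, T_g, T_b, T_f, T_i.
Step-by-step check:
  T_h waits on nothing -> runs at once and releases res-13
  T_c waits on nothing -> runs at once and releases res-11
  T_g: everything it awaited (res-11) is free; runs, freeing res-2
  T_b: everything it awaited (res-11) is free; runs, freeing res-14 and res-16
  T_f: everything it awaited (res-13) is free; runs, freeing res-12 and res-6
  T_i: everything it awaited (res-16) is free; runs, freeing res-10 and res-9


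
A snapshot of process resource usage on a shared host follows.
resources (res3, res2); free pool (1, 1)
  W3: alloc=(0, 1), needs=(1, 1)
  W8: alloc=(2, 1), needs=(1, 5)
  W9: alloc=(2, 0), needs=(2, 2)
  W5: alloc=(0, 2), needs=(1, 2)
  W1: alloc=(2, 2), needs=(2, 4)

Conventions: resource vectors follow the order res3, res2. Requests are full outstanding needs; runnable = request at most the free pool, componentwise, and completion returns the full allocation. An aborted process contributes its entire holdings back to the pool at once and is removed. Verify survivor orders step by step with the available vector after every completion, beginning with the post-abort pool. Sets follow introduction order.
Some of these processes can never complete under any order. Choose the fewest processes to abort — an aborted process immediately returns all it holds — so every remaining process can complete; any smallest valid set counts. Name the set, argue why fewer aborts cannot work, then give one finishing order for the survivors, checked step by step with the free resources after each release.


Minimum abort set: W8.
Key observation: the deadlocked W9 becomes finishable only because W8 released (2, 1); it completes at step 2 below.
Why nothing smaller works: aborting no one leaves the state deadlocked as given.
One survivor order: W5, W9, W3, W1. Verifying each step (post-abort pool first):
  pool = (3, 2)
  W5: need (1, 2) fits (3, 2); releases (0, 2), pool now (3, 4)
  W9: need (2, 2) fits (3, 4); releases (2, 0), pool now (5, 4)
  W3: need (1, 1) fits (5, 4); releases (0, 1), pool now (5, 5)
  W1: need (2, 4) fits (5, 5); releases (2, 2), pool now (7, 7)


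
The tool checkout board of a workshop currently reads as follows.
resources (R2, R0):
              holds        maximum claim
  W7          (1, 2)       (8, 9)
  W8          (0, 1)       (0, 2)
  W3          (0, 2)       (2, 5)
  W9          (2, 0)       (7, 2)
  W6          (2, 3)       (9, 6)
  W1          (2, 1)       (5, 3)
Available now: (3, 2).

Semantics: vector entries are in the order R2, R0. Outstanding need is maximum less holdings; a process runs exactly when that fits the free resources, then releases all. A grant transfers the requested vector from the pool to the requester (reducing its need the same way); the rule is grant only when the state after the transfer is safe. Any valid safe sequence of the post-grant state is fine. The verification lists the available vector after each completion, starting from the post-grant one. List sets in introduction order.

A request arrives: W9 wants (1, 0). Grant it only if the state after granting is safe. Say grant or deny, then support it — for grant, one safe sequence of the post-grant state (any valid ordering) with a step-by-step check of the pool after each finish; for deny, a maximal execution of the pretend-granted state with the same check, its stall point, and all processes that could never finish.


DENY. Granting would leave the state unsafe.
Key observation: after W8, W3 complete, (2, 5) is the best the pool ever gets, yet each leftover process wants more R2.
On the post-grant state, W8, W3 is a maximal run — nothing extends it. Step-by-step check:
  pool = (2, 2)
  run W8 (needs (0, 1), free (2, 2)); after release of (0, 1) the pool is (2, 3)
  run W3 (needs (2, 3), free (2, 3)); after release of (0, 2) the pool is (2, 5)
  W7 cannot run: need (7, 7) vs free (2, 5) (insufficient R2 and R0)
  W9 cannot run: need (4, 2) vs free (2, 5) (insufficient R2)
  W6 cannot run: need (7, 3) vs free (2, 5) (insufficient R2)
  W1 cannot run: need (3, 2) vs free (2, 5) (insufficient R2)
Processes that could never finish after the grant: W7, W9, W6 and W1.


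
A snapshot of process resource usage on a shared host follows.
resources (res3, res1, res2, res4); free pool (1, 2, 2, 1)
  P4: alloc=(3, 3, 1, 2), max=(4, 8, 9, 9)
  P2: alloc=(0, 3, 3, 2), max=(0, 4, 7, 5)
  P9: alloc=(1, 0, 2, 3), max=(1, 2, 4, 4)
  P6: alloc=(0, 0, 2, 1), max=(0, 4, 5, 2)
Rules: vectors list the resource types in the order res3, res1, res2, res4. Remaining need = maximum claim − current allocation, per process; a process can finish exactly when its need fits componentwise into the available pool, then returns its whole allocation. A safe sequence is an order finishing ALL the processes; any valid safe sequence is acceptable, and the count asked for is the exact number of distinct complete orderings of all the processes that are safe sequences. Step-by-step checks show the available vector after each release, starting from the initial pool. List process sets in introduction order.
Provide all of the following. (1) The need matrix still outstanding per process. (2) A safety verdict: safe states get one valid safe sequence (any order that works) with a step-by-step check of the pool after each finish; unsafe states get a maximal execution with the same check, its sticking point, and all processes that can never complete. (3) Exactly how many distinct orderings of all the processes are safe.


(1) Remaining need (order res3, res1, res2, res4):
  P4: (1, 5, 8, 7)
  P2: (0, 1, 4, 3)
  P9: (0, 2, 2, 1)
  P6: (0, 4, 3, 1)
(2) The state is SAFE; one workable sequence: P9, P2, P6, P4.
Key observation: the first exact fit in this order is P9 — it needs (0, 2, 2, 1) with (1, 2, 2, 1) free, meeting a requested resource to the last unit.
Check, step by step:
  pool = (1, 2, 2, 1)
  P9 needs (0, 2, 2, 1) <= (1, 2, 2, 1) -> finishes; pool += (1, 0, 2, 3) = (2, 2, 4, 4)
  P2 needs (0, 1, 4, 3) <= (2, 2, 4, 4) -> finishes; pool += (0, 3, 3, 2) = (2, 5, 7, 6)
  P6 needs (0, 4, 3, 1) <= (2, 5, 7, 6) -> finishes; pool += (0, 0, 2, 1) = (2, 5, 9, 7)
  P4 needs (1, 5, 8, 7) <= (2, 5, 9, 7) -> finishes; pool += (3, 3, 1, 2) = (5, 8, 10, 9)
(3) Exactly 1 of the possible complete orderings is a safe sequence.


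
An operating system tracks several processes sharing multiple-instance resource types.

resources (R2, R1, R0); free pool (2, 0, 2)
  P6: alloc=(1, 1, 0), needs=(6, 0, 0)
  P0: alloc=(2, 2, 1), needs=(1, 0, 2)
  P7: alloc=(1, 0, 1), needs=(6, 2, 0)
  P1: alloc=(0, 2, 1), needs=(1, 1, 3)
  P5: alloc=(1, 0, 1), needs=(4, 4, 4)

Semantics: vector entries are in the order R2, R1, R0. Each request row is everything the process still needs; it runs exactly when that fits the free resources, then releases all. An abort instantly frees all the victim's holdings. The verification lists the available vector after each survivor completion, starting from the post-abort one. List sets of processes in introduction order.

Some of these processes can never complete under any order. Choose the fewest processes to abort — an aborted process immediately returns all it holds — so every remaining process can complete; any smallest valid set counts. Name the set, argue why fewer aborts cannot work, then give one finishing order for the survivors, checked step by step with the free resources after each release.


Abort P6.
Key observation: aborting P6 returns (1, 1, 0), and P7 — hopeless before — runs at step 4 with the returned capacity in the pool.
No smaller set exists: with zero aborts the deadlock remains.
The survivors complete as P0, P1, P5, P7. Verifying each step (starting from the post-abort pool):
  pool = (3, 1, 2)
  P0: need (1, 0, 2) fits (3, 1, 2); releases (2, 2, 1), pool now (5, 3, 3)
  P1: need (1, 1, 3) fits (5, 3, 3); releases (0, 2, 1), pool now (5, 5, 4)
  P5: need (4, 4, 4) fits (5, 5, 4); releases (1, 0, 1), pool now (6, 5, 5)
  P7: need (6, 2, 0) fits (6, 5, 5); releases (1, 0, 1), pool now (7, 5, 6)


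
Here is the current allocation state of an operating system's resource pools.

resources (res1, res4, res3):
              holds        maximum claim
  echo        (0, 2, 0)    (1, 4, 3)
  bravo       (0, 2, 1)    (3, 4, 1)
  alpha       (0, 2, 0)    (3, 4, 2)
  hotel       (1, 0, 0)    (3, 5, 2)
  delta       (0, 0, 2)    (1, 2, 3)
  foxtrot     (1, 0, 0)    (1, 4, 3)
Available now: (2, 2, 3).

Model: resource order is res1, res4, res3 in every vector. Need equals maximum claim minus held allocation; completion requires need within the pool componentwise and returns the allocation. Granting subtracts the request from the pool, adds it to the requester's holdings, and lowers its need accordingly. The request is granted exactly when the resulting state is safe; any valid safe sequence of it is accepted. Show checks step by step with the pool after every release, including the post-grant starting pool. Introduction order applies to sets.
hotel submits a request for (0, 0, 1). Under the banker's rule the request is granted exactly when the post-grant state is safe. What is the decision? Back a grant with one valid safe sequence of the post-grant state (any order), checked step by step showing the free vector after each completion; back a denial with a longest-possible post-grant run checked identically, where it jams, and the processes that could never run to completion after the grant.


GRANT. The post-grant state is safe; one safe sequence: delta, echo, foxtrot, bravo, alpha, hotel.
Key observation: even at the reduced pool (2, 2, 2), delta fits immediately, so safety survives the grant.
Step-by-step check of the post-grant state:
  pool = (2, 2, 2)
  run delta (needs (1, 2, 1), free (2, 2, 2)); after release of (0, 0, 2) the pool is (2, 2, 4)
  run echo (needs (1, 2, 3), free (2, 2, 4)); after release of (0, 2, 0) the pool is (2, 4, 4)
  run foxtrot (needs (0, 4, 3), free (2, 4, 4)); after release of (1, 0, 0) the pool is (3, 4, 4)
  run bravo (needs (3, 2, 0), free (3, 4, 4)); after release of (0, 2, 1) the pool is (3, 6, 5)
  run alpha (needs (3, 2, 2), free (3, 6, 5)); after release of (0, 2, 0) the pool is (3, 8, 5)
  run hotel (needs (2, 5, 1), free (3, 8, 5)); after release of (1, 0, 1) the pool is (4, 8, 6)


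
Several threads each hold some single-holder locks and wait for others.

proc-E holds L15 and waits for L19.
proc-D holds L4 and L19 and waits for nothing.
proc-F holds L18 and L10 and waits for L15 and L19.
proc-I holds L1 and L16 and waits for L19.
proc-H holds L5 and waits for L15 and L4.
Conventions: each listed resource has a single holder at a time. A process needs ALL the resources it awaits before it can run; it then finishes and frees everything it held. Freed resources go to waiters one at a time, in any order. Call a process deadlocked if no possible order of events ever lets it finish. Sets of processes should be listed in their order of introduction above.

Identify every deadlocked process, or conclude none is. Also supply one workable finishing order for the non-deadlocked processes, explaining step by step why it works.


The deadlocked set is empty.
Key observation: no waiting chain loops back on itself — every chain ends at a process that waits on nothing, so everyone eventually runs.
A valid finishing order for the others: proc-D, proc-E, proc-F, proc-I, proc-H.
Verifying each step:
  proc-D waits on nothing -> runs at once and releases L4 and L19
  run proc-E (all its waits — L19 — are resolved); releases L15
  run proc-F (all its waits — L15 and L19 — are resolved); releases L18 and L10
  run proc-I (all its waits — L19 — are resolved); releases L1 and L16
  run proc-H (all its waits — L15 and L4 — are resolved); releases L5


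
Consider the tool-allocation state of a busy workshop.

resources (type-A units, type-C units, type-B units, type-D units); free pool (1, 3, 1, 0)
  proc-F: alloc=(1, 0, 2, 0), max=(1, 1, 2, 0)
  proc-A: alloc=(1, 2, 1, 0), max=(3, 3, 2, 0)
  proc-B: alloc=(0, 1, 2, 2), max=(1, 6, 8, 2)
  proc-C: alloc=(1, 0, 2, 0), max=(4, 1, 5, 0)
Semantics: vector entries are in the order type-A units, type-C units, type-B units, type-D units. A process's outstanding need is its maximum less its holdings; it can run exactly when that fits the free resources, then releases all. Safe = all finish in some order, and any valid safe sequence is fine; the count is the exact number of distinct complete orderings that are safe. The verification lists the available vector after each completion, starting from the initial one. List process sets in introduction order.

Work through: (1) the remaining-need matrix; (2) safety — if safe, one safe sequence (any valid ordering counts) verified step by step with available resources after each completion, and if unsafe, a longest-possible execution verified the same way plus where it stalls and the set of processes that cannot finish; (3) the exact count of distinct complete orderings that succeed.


(1) Outstanding need per process (order type-A units, type-C units, type-B units, type-D units):
  proc-F: (0, 1, 0, 0)
  proc-A: (2, 1, 1, 0)
  proc-B: (1, 5, 6, 0)
  proc-C: (3, 1, 3, 0)
(2) SAFE — a valid safe sequence is proc-F, proc-A, proc-C, proc-B.
Key observation: at proc-A the run first touches a limit — (2, 1, 1, 0) against (2, 3, 3, 0), exact on a resource it actually requests.
Step-by-step check:
  pool = (1, 3, 1, 0)
  proc-F needs (0, 1, 0, 0) <= (1, 3, 1, 0) -> finishes; pool += (1, 0, 2, 0) = (2, 3, 3, 0)
  proc-A needs (2, 1, 1, 0) <= (2, 3, 3, 0) -> finishes; pool += (1, 2, 1, 0) = (3, 5, 4, 0)
  proc-C needs (3, 1, 3, 0) <= (3, 5, 4, 0) -> finishes; pool += (1, 0, 2, 0) = (4, 5, 6, 0)
  proc-B needs (1, 5, 6, 0) <= (4, 5, 6, 0) -> finishes; pool += (0, 1, 2, 2) = (4, 6, 8, 2)
(3) Exactly 1 of the possible complete orderings is a safe sequence.


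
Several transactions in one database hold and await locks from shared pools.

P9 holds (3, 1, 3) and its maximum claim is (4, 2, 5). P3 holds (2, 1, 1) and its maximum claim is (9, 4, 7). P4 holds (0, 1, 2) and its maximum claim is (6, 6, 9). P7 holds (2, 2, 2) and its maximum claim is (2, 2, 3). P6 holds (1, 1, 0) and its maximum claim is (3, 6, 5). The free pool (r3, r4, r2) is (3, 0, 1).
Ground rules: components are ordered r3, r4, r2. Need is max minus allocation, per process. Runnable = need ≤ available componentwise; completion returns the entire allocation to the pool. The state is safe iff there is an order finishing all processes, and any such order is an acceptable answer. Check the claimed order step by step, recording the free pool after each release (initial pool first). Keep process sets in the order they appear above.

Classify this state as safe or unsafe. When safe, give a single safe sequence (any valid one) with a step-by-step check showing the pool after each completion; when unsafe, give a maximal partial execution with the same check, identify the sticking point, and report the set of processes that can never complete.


The state is UNSAFE.
Key observation: once P7, P9, P3 finish, the pool peaks at (10, 4, 7) — and every remaining process still needs more r4 than that.
The run P7, P9, P3 cannot be extended any further. Step-by-step check:
  pool = (3, 0, 1)
  run P7 (needs (0, 0, 1), free (3, 0, 1)); after release of (2, 2, 2) the pool is (5, 2, 3)
  run P9 (needs (1, 1, 2), free (5, 2, 3)); after release of (3, 1, 3) the pool is (8, 3, 6)
  run P3 (needs (7, 3, 6), free (8, 3, 6)); after release of (2, 1, 1) the pool is (10, 4, 7)
  blocked: P4 wants (6, 5, 7), pool (10, 4, 7) — not enough r4
  blocked: P6 wants (2, 5, 5), pool (10, 4, 7) — not enough r4
Processes that can never finish: P4 and P6.


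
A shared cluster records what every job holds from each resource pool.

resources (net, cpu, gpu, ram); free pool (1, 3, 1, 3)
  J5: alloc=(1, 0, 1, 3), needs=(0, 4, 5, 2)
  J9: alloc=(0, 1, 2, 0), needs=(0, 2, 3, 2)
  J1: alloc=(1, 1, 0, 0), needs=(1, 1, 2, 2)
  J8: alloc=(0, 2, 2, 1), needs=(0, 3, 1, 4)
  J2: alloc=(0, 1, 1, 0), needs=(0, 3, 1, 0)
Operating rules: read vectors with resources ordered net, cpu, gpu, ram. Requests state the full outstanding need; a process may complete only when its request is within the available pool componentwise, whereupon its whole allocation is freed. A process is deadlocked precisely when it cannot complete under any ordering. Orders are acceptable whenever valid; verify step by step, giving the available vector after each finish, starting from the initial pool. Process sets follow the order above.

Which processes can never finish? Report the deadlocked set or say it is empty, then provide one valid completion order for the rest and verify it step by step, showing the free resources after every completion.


The deadlocked set is J5, J9 and J8.
Key observation: after J2, J1 the pool peaks at (2, 5, 2, 3), and each blocked process is short somewhere: J5 on gpu; J9 on gpu; J8 on ram.
One completion order for the rest: J2, J1. Verifying each step:
  pool = (1, 3, 1, 3)
  J2 needs (0, 3, 1, 0) <= (1, 3, 1, 3) -> finishes; pool += (0, 1, 1, 0) = (1, 4, 2, 3)
  J1 needs (1, 1, 2, 2) <= (1, 4, 2, 3) -> finishes; pool += (1, 1, 0, 0) = (2, 5, 2, 3)
The stuck group stays short no matter what:
  J5 still needs (0, 4, 5, 2) but only (2, 5, 2, 3) is free — short on gpu
  J9 still needs (0, 2, 3, 2) but only (2, 5, 2, 3) is free — short on gpu
  J8 still needs (0, 3, 1, 4) but only (2, 5, 2, 3) is free — short on ram


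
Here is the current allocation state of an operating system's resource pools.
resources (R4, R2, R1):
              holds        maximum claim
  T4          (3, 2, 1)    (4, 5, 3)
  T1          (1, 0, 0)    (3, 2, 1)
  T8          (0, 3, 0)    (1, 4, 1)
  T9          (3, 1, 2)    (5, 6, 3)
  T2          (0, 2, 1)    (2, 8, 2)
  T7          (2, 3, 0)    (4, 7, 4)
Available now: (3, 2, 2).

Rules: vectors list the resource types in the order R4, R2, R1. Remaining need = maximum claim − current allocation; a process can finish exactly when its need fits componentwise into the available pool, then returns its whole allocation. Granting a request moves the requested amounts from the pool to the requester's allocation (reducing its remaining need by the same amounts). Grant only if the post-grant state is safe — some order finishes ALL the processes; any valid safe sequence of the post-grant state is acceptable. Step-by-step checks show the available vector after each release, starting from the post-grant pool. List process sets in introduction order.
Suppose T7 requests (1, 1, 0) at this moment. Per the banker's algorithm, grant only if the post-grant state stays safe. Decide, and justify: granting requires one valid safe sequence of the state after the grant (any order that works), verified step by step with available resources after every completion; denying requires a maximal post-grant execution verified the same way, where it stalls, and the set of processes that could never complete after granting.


GRANT: granting preserves safety; a valid post-grant sequence is T8, T4, T2, T9, T7, T1.
Key observation: post-grant, (2, 1, 2) remains, and an order beginning with T8 completes everyone.
Verifying the post-grant state step by step:
  pool = (2, 1, 2)
  T8: need (1, 1, 1) fits (2, 1, 2); releases (0, 3, 0), pool now (2, 4, 2)
  T4: need (1, 3, 2) fits (2, 4, 2); releases (3, 2, 1), pool now (5, 6, 3)
  T2: need (2, 6, 1) fits (5, 6, 3); releases (0, 2, 1), pool now (5, 8, 4)
  T9: need (2, 5, 1) fits (5, 8, 4); releases (3, 1, 2), pool now (8, 9, 6)
  T7: need (1, 3, 4) fits (8, 9, 6); releases (3, 4, 0), pool now (11, 13, 6)
  T1: need (2, 2, 1) fits (11, 13, 6); releases (1, 0, 0), pool now (12, 13, 6)


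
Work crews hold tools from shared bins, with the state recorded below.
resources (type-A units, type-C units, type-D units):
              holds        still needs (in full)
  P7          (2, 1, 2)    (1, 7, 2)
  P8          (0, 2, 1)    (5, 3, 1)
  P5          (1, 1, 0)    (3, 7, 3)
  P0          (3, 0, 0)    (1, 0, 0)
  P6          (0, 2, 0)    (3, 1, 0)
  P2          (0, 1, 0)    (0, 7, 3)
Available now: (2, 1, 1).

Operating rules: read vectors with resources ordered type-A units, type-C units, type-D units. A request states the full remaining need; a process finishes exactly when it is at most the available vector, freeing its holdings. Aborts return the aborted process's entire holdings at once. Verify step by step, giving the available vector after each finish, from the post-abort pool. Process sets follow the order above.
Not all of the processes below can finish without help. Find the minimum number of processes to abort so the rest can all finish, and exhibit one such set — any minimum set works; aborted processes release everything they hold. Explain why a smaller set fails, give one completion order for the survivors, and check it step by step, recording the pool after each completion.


Abort P5 and P2.
Key observation: P7 could never have finished before the abort; with (1, 2, 0) returned by P5 and P2, it fits at step 4.
Why nothing smaller works — every single abort fails: P7 alone leaves P5 blocked (short on type-C units); P8 alone leaves P7 blocked (short on type-C units); P5 alone leaves P7 blocked (short on type-C units); P0 alone leaves P7 blocked (short on type-C units); P6 alone leaves P7 blocked (short on type-C units); P2 alone leaves P7 blocked (short on type-C units).
The survivors complete as P0, P6, P8, P7. Walking it through (starting from the post-abort pool):
  pool = (3, 3, 1)
  P0 needs (1, 0, 0) <= (3, 3, 1) -> finishes; pool += (3, 0, 0) = (6, 3, 1)
  P6 needs (3, 1, 0) <= (6, 3, 1) -> finishes; pool += (0, 2, 0) = (6, 5, 1)
  P8 needs (5, 3, 1) <= (6, 5, 1) -> finishes; pool += (0, 2, 1) = (6, 7, 2)
  P7 needs (1, 7, 2) <= (6, 7, 2) -> finishes; pool += (2, 1, 2) = (8, 8, 4)


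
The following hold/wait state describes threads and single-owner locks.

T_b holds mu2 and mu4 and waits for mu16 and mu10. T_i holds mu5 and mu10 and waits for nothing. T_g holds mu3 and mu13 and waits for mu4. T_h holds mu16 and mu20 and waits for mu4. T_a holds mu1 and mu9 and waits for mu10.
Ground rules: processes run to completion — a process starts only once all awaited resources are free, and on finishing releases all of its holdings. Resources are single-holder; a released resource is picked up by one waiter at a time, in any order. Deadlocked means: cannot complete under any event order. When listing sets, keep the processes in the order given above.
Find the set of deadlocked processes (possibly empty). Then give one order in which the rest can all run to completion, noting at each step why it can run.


The deadlocked set is T_b, T_g and T_h.
Key observation: the knot is the closed ring of waits T_b -> T_h -> T_b; T_g waits into the deadlock from upstream.
One completion order for the rest: T_i, T_a.
Verifying each step:
  T_i waits on nothing -> runs at once and releases mu5 and mu10
  T_a: everything it awaited (mu10) is free; runs, freeing mu1 and mu9


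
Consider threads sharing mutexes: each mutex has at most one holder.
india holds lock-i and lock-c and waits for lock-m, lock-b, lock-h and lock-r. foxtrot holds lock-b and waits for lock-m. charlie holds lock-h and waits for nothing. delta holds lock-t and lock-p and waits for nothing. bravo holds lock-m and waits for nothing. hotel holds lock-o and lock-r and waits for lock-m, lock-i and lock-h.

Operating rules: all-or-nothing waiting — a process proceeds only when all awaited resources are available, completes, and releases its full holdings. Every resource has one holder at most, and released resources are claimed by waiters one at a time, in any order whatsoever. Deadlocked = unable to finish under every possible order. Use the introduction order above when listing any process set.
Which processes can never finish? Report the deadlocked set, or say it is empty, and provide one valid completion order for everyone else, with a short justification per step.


Deadlocked set: india and hotel.
Key observation: nobody on the ring india -> hotel -> india can start until another member finishes, which never happens; no other process is dragged down with it.
A valid finishing order for the others: delta, bravo, foxtrot, charlie.
Walking it through:
  delta: no waits; runs immediately, freeing lock-t and lock-p
  bravo: no waits; runs immediately, freeing lock-m
  run foxtrot (all its waits — lock-m — are resolved); releases lock-b
  charlie: no waits; runs immediately, freeing lock-h
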